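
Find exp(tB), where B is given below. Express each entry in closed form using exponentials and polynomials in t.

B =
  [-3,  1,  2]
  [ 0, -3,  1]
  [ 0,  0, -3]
e^{tB} =
  [exp(-3*t), t*exp(-3*t), t^2*exp(-3*t)/2 + 2*t*exp(-3*t)]
  [0, exp(-3*t), t*exp(-3*t)]
  [0, 0, exp(-3*t)]

Strategy: write B = P · J · P⁻¹ where J is a Jordan canonical form, so e^{tB} = P · e^{tJ} · P⁻¹, and e^{tJ} can be computed block-by-block.

B has Jordan form
J =
  [-3,  1,  0]
  [ 0, -3,  1]
  [ 0,  0, -3]
(up to reordering of blocks).

Per-block formulas:
  For a 3×3 Jordan block J_3(-3): exp(t · J_3(-3)) = e^(-3t)·(I + t·N + (t^2/2)·N^2), where N is the 3×3 nilpotent shift.

After assembling e^{tJ} and conjugating by P, we get:

e^{tB} =
  [exp(-3*t), t*exp(-3*t), t^2*exp(-3*t)/2 + 2*t*exp(-3*t)]
  [0, exp(-3*t), t*exp(-3*t)]
  [0, 0, exp(-3*t)]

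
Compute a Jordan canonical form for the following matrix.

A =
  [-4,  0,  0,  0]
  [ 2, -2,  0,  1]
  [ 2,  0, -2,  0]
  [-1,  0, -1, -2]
J_1(-4) ⊕ J_3(-2)

The characteristic polynomial is
  det(x·I − A) = x^4 + 10*x^3 + 36*x^2 + 56*x + 32 = (x + 2)^3*(x + 4)

Eigenvalues and multiplicities (the geometric multiplicity of λ is n − rank(A − λI), which equals the number of Jordan blocks for λ):
  λ = -4: algebraic multiplicity = 1, geometric multiplicity = 1
  λ = -2: algebraic multiplicity = 3, geometric multiplicity = 1

Determining the block sizes for each eigenvalue:
  λ = -4: one block (gm = 1), so the single block has size am = 1 → block sizes [1]
  λ = -2: one block (gm = 1), so the single block has size am = 3 → block sizes [3]

Assembling the blocks gives a Jordan form
J =
  [-4,  0,  0,  0]
  [ 0, -2,  1,  0]
  [ 0,  0, -2,  1]
  [ 0,  0,  0, -2]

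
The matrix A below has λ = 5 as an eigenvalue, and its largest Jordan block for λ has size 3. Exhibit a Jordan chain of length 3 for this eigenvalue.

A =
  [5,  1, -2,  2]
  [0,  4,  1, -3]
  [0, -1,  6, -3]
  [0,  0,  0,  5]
A Jordan chain for λ = 5 of length 3:
v_1 = (1, 0, 0, 0)ᵀ
v_2 = (1, -1, -1, 0)ᵀ
v_3 = (0, 1, 0, 0)ᵀ

Let N = A − (5)·I. We want v_3 with N^3 v_3 = 0 but N^2 v_3 ≠ 0; then v_{j-1} := N · v_j for j = 3, …, 2.

Pick v_3 = (0, 1, 0, 0)ᵀ.
Then v_2 = N · v_3 = (1, -1, -1, 0)ᵀ.
Then v_1 = N · v_2 = (1, 0, 0, 0)ᵀ.

Sanity check: (A − (5)·I) v_1 = (0, 0, 0, 0)ᵀ = 0. ✓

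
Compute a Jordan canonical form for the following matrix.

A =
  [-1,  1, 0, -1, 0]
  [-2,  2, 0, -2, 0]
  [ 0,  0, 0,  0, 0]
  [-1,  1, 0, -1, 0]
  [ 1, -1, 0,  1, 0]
J_2(0) ⊕ J_1(0) ⊕ J_1(0) ⊕ J_1(0)

The characteristic polynomial is
  det(x·I − A) = x^5

Eigenvalues and multiplicities (the geometric multiplicity of λ is n − rank(A − λI), which equals the number of Jordan blocks for λ):
  λ = 0: algebraic multiplicity = 5, geometric multiplicity = 4

Determining the block sizes for each eigenvalue:
  λ = 0: 4 blocks summing to 5 forces exactly one block of size 2 and the rest size 1 → block sizes [2, 1, 1, 1]

Assembling the blocks gives a Jordan form
J =
  [0, 1, 0, 0, 0]
  [0, 0, 0, 0, 0]
  [0, 0, 0, 0, 0]
  [0, 0, 0, 0, 0]
  [0, 0, 0, 0, 0]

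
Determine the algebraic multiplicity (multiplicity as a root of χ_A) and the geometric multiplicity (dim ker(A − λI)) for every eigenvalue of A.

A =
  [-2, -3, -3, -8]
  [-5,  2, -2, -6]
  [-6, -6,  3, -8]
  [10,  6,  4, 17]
λ = 5: alg = 4, geom = 2

Step 1 — factor the characteristic polynomial to read off the algebraic multiplicities:
  χ_A(x) = (x - 5)^4

Step 2 — compute geometric multiplicities via the rank-nullity identity g(λ) = n − rank(A − λI):
  rank(A − (5)·I) = 2, so dim ker(A − (5)·I) = n − 2 = 2

Summary:
  λ = 5: algebraic multiplicity = 4, geometric multiplicity = 2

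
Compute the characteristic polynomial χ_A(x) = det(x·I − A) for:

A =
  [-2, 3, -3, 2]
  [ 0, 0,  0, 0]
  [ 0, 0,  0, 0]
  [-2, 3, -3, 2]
x^4

Expanding det(x·I − A) (e.g. by cofactor expansion or by noting that A is similar to its Jordan form J, which has the same characteristic polynomial as A) gives
  χ_A(x) = x^4
which factors as x^4. The eigenvalues (with algebraic multiplicities) are λ = 0 with multiplicity 4.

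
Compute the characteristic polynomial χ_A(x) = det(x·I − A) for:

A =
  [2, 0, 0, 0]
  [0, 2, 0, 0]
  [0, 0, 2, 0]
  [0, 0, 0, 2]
x^4 - 8*x^3 + 24*x^2 - 32*x + 16

Expanding det(x·I − A) (e.g. by cofactor expansion or by noting that A is similar to its Jordan form J, which has the same characteristic polynomial as A) gives
  χ_A(x) = x^4 - 8*x^3 + 24*x^2 - 32*x + 16
which factors as (x - 2)^4. The eigenvalues (with algebraic multiplicities) are λ = 2 with multiplicity 4.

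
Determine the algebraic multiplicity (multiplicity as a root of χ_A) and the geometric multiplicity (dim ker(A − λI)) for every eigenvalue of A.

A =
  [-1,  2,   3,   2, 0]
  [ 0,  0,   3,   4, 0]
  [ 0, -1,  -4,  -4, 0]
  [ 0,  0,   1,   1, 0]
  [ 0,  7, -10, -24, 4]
λ = -1: alg = 4, geom = 2; λ = 4: alg = 1, geom = 1

Step 1 — factor the characteristic polynomial to read off the algebraic multiplicities:
  χ_A(x) = (x - 4)*(x + 1)^4

Step 2 — compute geometric multiplicities via the rank-nullity identity g(λ) = n − rank(A − λI):
  rank(A − (-1)·I) = 3, so dim ker(A − (-1)·I) = n − 3 = 2
  rank(A − (4)·I) = 4, so dim ker(A − (4)·I) = n − 4 = 1

Summary:
  λ = -1: algebraic multiplicity = 4, geometric multiplicity = 2
  λ = 4: algebraic multiplicity = 1, geometric multiplicity = 1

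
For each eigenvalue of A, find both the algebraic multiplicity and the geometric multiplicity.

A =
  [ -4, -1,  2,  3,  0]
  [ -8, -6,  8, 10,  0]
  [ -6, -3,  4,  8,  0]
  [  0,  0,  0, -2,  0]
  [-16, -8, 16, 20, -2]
λ = -2: alg = 5, geom = 3

Step 1 — factor the characteristic polynomial to read off the algebraic multiplicities:
  χ_A(x) = (x + 2)^5

Step 2 — compute geometric multiplicities via the rank-nullity identity g(λ) = n − rank(A − λI):
  rank(A − (-2)·I) = 2, so dim ker(A − (-2)·I) = n − 2 = 3

Summary:
  λ = -2: algebraic multiplicity = 5, geometric multiplicity = 3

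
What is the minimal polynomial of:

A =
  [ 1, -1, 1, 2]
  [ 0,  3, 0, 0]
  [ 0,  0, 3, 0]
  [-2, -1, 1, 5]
x^2 - 6*x + 9

The characteristic polynomial is χ_A(x) = (x - 3)^4, so the eigenvalues are known. The minimal polynomial is
  m_A(x) = Π_λ (x − λ)^{k_λ}
where k_λ is the size of the *largest* Jordan block for λ (equivalently, the smallest k with (A − λI)^k v = 0 for every generalised eigenvector v of λ).

  λ = 3: largest Jordan block has size 2, contributing (x − 3)^2

So m_A(x) = (x - 3)^2 = x^2 - 6*x + 9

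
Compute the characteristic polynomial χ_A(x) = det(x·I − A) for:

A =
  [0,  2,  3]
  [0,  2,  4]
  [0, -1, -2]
x^3

Expanding det(x·I − A) (e.g. by cofactor expansion or by noting that A is similar to its Jordan form J, which has the same characteristic polynomial as A) gives
  χ_A(x) = x^3
which factors as x^3. The eigenvalues (with algebraic multiplicities) are λ = 0 with multiplicity 3.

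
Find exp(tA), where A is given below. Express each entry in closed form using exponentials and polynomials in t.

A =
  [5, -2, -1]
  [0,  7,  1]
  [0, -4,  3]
e^{tA} =
  [exp(5*t), -2*t*exp(5*t), -t*exp(5*t)]
  [0, 2*t*exp(5*t) + exp(5*t), t*exp(5*t)]
  [0, -4*t*exp(5*t), -2*t*exp(5*t) + exp(5*t)]

Strategy: write A = P · J · P⁻¹ where J is a Jordan canonical form, so e^{tA} = P · e^{tJ} · P⁻¹, and e^{tJ} can be computed block-by-block.

A has Jordan form
J =
  [5, 1, 0]
  [0, 5, 0]
  [0, 0, 5]
(up to reordering of blocks).

Per-block formulas:
  For a 1×1 block at λ = 5: exp(t · [5]) = [e^(5t)].
  For a 2×2 Jordan block J_2(5): exp(t · J_2(5)) = e^(5t)·(I + t·N), where N is the 2×2 nilpotent shift.

After assembling e^{tJ} and conjugating by P, we get:

e^{tA} =
  [exp(5*t), -2*t*exp(5*t), -t*exp(5*t)]
  [0, 2*t*exp(5*t) + exp(5*t), t*exp(5*t)]
  [0, -4*t*exp(5*t), -2*t*exp(5*t) + exp(5*t)]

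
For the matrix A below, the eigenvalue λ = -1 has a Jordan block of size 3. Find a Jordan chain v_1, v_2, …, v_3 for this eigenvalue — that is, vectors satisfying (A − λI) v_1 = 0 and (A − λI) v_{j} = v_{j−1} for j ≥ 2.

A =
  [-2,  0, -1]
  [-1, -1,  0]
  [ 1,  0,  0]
A Jordan chain for λ = -1 of length 3:
v_1 = (0, 1, 0)ᵀ
v_2 = (-1, -1, 1)ᵀ
v_3 = (1, 0, 0)ᵀ

Let N = A − (-1)·I. We want v_3 with N^3 v_3 = 0 but N^2 v_3 ≠ 0; then v_{j-1} := N · v_j for j = 3, …, 2.

Pick v_3 = (1, 0, 0)ᵀ.
Then v_2 = N · v_3 = (-1, -1, 1)ᵀ.
Then v_1 = N · v_2 = (0, 1, 0)ᵀ.

Sanity check: (A − (-1)·I) v_1 = (0, 0, 0)ᵀ = 0. ✓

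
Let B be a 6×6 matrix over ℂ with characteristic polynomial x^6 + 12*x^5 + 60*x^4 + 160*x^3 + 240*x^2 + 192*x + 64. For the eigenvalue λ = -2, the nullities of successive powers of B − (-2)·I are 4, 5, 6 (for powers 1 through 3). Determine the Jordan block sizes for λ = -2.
Block sizes for λ = -2: [3, 1, 1, 1]

From the dimensions of kernels of powers, the number of Jordan blocks of size at least j is d_j − d_{j−1} where d_j = dim ker(N^j) (with d_0 = 0). Computing the differences gives [4, 1, 1].
The number of blocks of size exactly k is (#blocks of size ≥ k) − (#blocks of size ≥ k + 1), so the partition is: 3 block(s) of size 1, 1 block(s) of size 3.
In nonincreasing order the block sizes are [3, 1, 1, 1].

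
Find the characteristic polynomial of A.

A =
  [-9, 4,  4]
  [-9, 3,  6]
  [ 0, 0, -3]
x^3 + 9*x^2 + 27*x + 27

Expanding det(x·I − A) (e.g. by cofactor expansion or by noting that A is similar to its Jordan form J, which has the same characteristic polynomial as A) gives
  χ_A(x) = x^3 + 9*x^2 + 27*x + 27
which factors as (x + 3)^3. The eigenvalues (with algebraic multiplicities) are λ = -3 with multiplicity 3.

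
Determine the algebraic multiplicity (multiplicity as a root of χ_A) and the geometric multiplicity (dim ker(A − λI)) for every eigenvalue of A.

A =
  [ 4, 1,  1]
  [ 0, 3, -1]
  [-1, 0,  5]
λ = 4: alg = 3, geom = 1

Step 1 — factor the characteristic polynomial to read off the algebraic multiplicities:
  χ_A(x) = (x - 4)^3

Step 2 — compute geometric multiplicities via the rank-nullity identity g(λ) = n − rank(A − λI):
  rank(A − (4)·I) = 2, so dim ker(A − (4)·I) = n − 2 = 1

Summary:
  λ = 4: algebraic multiplicity = 3, geometric multiplicity = 1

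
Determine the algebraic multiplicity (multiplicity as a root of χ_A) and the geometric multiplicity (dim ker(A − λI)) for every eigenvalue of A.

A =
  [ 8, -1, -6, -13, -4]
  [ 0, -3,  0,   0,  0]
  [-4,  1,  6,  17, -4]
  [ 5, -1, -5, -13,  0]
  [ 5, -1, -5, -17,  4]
λ = -3: alg = 2, geom = 1; λ = 2: alg = 2, geom = 1; λ = 4: alg = 1, geom = 1

Step 1 — factor the characteristic polynomial to read off the algebraic multiplicities:
  χ_A(x) = (x - 4)*(x - 2)^2*(x + 3)^2

Step 2 — compute geometric multiplicities via the rank-nullity identity g(λ) = n − rank(A − λI):
  rank(A − (-3)·I) = 4, so dim ker(A − (-3)·I) = n − 4 = 1
  rank(A − (2)·I) = 4, so dim ker(A − (2)·I) = n − 4 = 1
  rank(A − (4)·I) = 4, so dim ker(A − (4)·I) = n − 4 = 1

Summary:
  λ = -3: algebraic multiplicity = 2, geometric multiplicity = 1
  λ = 2: algebraic multiplicity = 2, geometric multiplicity = 1
  λ = 4: algebraic multiplicity = 1, geometric multiplicity = 1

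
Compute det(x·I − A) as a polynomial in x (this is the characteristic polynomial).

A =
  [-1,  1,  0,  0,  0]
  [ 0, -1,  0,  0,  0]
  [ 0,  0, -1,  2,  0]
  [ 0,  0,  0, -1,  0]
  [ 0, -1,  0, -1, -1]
x^5 + 5*x^4 + 10*x^3 + 10*x^2 + 5*x + 1

Expanding det(x·I − A) (e.g. by cofactor expansion or by noting that A is similar to its Jordan form J, which has the same characteristic polynomial as A) gives
  χ_A(x) = x^5 + 5*x^4 + 10*x^3 + 10*x^2 + 5*x + 1
which factors as (x + 1)^5. The eigenvalues (with algebraic multiplicities) are λ = -1 with multiplicity 5.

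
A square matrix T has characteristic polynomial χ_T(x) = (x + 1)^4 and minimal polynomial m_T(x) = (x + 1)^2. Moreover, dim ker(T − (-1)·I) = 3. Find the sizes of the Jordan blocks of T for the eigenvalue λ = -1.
Block sizes for λ = -1: [2, 1, 1]

Step 1 — from the characteristic polynomial, algebraic multiplicity of λ = -1 is 4. From dim ker(T − (-1)·I) = 3, there are exactly 3 Jordan blocks for λ = -1.
Step 2 — from the minimal polynomial, the factor (x + 1)^2 tells us the largest block for λ = -1 has size 2.
Step 3 — with total size 4, 3 blocks, and largest block 2, the block sizes (in nonincreasing order) are [2, 1, 1].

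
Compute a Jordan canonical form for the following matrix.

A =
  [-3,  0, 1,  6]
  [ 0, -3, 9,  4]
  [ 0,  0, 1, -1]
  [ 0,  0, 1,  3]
J_1(-3) ⊕ J_1(-3) ⊕ J_2(2)

The characteristic polynomial is
  det(x·I − A) = x^4 + 2*x^3 - 11*x^2 - 12*x + 36 = (x - 2)^2*(x + 3)^2

Eigenvalues and multiplicities (the geometric multiplicity of λ is n − rank(A − λI), which equals the number of Jordan blocks for λ):
  λ = -3: algebraic multiplicity = 2, geometric multiplicity = 2
  λ = 2: algebraic multiplicity = 2, geometric multiplicity = 1

Determining the block sizes for each eigenvalue:
  λ = -3: gm = am = 2, so every block has size 1 → block sizes [1, 1]
  λ = 2: one block (gm = 1), so the single block has size am = 2 → block sizes [2]

Assembling the blocks gives a Jordan form
J =
  [-3,  0, 0, 0]
  [ 0, -3, 0, 0]
  [ 0,  0, 2, 1]
  [ 0,  0, 0, 2]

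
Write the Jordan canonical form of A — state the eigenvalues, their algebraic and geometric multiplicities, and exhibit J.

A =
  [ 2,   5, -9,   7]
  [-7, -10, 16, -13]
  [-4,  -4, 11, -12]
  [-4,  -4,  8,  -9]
J_3(-3) ⊕ J_1(3)

The characteristic polynomial is
  det(x·I − A) = x^4 + 6*x^3 - 54*x - 81 = (x - 3)*(x + 3)^3

Eigenvalues and multiplicities (the geometric multiplicity of λ is n − rank(A − λI), which equals the number of Jordan blocks for λ):
  λ = -3: algebraic multiplicity = 3, geometric multiplicity = 1
  λ = 3: algebraic multiplicity = 1, geometric multiplicity = 1

Determining the block sizes for each eigenvalue:
  λ = -3: one block (gm = 1), so the single block has size am = 3 → block sizes [3]
  λ = 3: one block (gm = 1), so the single block has size am = 1 → block sizes [1]

Assembling the blocks gives a Jordan form
J =
  [-3,  1,  0, 0]
  [ 0, -3,  1, 0]
  [ 0,  0, -3, 0]
  [ 0,  0,  0, 3]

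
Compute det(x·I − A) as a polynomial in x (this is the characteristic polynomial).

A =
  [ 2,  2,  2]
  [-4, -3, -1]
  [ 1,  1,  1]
x^3

Expanding det(x·I − A) (e.g. by cofactor expansion or by noting that A is similar to its Jordan form J, which has the same characteristic polynomial as A) gives
  χ_A(x) = x^3
which factors as x^3. The eigenvalues (with algebraic multiplicities) are λ = 0 with multiplicity 3.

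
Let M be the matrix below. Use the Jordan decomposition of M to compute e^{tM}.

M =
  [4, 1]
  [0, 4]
e^{tM} =
  [exp(4*t), t*exp(4*t)]
  [0, exp(4*t)]

Strategy: write M = P · J · P⁻¹ where J is a Jordan canonical form, so e^{tM} = P · e^{tJ} · P⁻¹, and e^{tJ} can be computed block-by-block.

M has Jordan form
J =
  [4, 1]
  [0, 4]
(up to reordering of blocks).

Per-block formulas:
  For a 2×2 Jordan block J_2(4): exp(t · J_2(4)) = e^(4t)·(I + t·N), where N is the 2×2 nilpotent shift.

After assembling e^{tJ} and conjugating by P, we get:

e^{tM} =
  [exp(4*t), t*exp(4*t)]
  [0, exp(4*t)]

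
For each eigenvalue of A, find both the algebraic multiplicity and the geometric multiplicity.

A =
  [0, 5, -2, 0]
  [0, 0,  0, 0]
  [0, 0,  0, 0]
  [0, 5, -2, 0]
λ = 0: alg = 4, geom = 3

Step 1 — factor the characteristic polynomial to read off the algebraic multiplicities:
  χ_A(x) = x^4

Step 2 — compute geometric multiplicities via the rank-nullity identity g(λ) = n − rank(A − λI):
  rank(A − (0)·I) = 1, so dim ker(A − (0)·I) = n − 1 = 3

Summary:
  λ = 0: algebraic multiplicity = 4, geometric multiplicity = 3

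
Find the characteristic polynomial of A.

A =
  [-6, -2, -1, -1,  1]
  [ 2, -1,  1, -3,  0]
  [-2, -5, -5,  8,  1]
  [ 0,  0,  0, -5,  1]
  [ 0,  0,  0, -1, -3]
x^5 + 20*x^4 + 160*x^3 + 640*x^2 + 1280*x + 1024

Expanding det(x·I − A) (e.g. by cofactor expansion or by noting that A is similar to its Jordan form J, which has the same characteristic polynomial as A) gives
  χ_A(x) = x^5 + 20*x^4 + 160*x^3 + 640*x^2 + 1280*x + 1024
which factors as (x + 4)^5. The eigenvalues (with algebraic multiplicities) are λ = -4 with multiplicity 5.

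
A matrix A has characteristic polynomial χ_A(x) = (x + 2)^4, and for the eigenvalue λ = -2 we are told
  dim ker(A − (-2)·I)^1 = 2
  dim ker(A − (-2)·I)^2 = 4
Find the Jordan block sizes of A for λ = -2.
Block sizes for λ = -2: [2, 2]

From the dimensions of kernels of powers, the number of Jordan blocks of size at least j is d_j − d_{j−1} where d_j = dim ker(N^j) (with d_0 = 0). Computing the differences gives [2, 2].
The number of blocks of size exactly k is (#blocks of size ≥ k) − (#blocks of size ≥ k + 1), so the partition is: 2 block(s) of size 2.
In nonincreasing order the block sizes are [2, 2].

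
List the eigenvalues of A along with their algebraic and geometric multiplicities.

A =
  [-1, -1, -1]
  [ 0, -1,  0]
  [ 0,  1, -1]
λ = -1: alg = 3, geom = 1

Step 1 — factor the characteristic polynomial to read off the algebraic multiplicities:
  χ_A(x) = (x + 1)^3

Step 2 — compute geometric multiplicities via the rank-nullity identity g(λ) = n − rank(A − λI):
  rank(A − (-1)·I) = 2, so dim ker(A − (-1)·I) = n − 2 = 1

Summary:
  λ = -1: algebraic multiplicity = 3, geometric multiplicity = 1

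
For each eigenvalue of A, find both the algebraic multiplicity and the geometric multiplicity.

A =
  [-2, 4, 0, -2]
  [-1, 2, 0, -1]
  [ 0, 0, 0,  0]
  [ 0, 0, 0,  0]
λ = 0: alg = 4, geom = 3

Step 1 — factor the characteristic polynomial to read off the algebraic multiplicities:
  χ_A(x) = x^4

Step 2 — compute geometric multiplicities via the rank-nullity identity g(λ) = n − rank(A − λI):
  rank(A − (0)·I) = 1, so dim ker(A − (0)·I) = n − 1 = 3

Summary:
  λ = 0: algebraic multiplicity = 4, geometric multiplicity = 3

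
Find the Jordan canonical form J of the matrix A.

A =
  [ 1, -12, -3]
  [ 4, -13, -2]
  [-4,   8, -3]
J_2(-5) ⊕ J_1(-5)

The characteristic polynomial is
  det(x·I − A) = x^3 + 15*x^2 + 75*x + 125 = (x + 5)^3

Eigenvalues and multiplicities (the geometric multiplicity of λ is n − rank(A − λI), which equals the number of Jordan blocks for λ):
  λ = -5: algebraic multiplicity = 3, geometric multiplicity = 2

Determining the block sizes for each eigenvalue:
  λ = -5: 2 blocks summing to 3 forces exactly one block of size 2 and the rest size 1 → block sizes [2, 1]

Assembling the blocks gives a Jordan form
J =
  [-5,  1,  0]
  [ 0, -5,  0]
  [ 0,  0, -5]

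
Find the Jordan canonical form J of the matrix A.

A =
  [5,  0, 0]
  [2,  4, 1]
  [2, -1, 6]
J_2(5) ⊕ J_1(5)

The characteristic polynomial is
  det(x·I − A) = x^3 - 15*x^2 + 75*x - 125 = (x - 5)^3

Eigenvalues and multiplicities (the geometric multiplicity of λ is n − rank(A − λI), which equals the number of Jordan blocks for λ):
  λ = 5: algebraic multiplicity = 3, geometric multiplicity = 2

Determining the block sizes for each eigenvalue:
  λ = 5: 2 blocks summing to 3 forces exactly one block of size 2 and the rest size 1 → block sizes [2, 1]

Assembling the blocks gives a Jordan form
J =
  [5, 1, 0]
  [0, 5, 0]
  [0, 0, 5]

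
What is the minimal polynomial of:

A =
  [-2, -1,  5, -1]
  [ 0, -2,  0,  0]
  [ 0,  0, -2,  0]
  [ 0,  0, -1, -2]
x^3 + 6*x^2 + 12*x + 8

The characteristic polynomial is χ_A(x) = (x + 2)^4, so the eigenvalues are known. The minimal polynomial is
  m_A(x) = Π_λ (x − λ)^{k_λ}
where k_λ is the size of the *largest* Jordan block for λ (equivalently, the smallest k with (A − λI)^k v = 0 for every generalised eigenvector v of λ).

  λ = -2: largest Jordan block has size 3, contributing (x + 2)^3

So m_A(x) = (x + 2)^3 = x^3 + 6*x^2 + 12*x + 8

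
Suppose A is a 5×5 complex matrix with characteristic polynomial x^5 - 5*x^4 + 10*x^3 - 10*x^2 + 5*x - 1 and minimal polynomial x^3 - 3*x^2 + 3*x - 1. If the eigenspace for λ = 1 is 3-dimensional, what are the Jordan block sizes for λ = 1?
Block sizes for λ = 1: [3, 1, 1]

Step 1 — from the characteristic polynomial, algebraic multiplicity of λ = 1 is 5. From dim ker(A − (1)·I) = 3, there are exactly 3 Jordan blocks for λ = 1.
Step 2 — from the minimal polynomial, the factor (x − 1)^3 tells us the largest block for λ = 1 has size 3.
Step 3 — with total size 5, 3 blocks, and largest block 3, the block sizes (in nonincreasing order) are [3, 1, 1].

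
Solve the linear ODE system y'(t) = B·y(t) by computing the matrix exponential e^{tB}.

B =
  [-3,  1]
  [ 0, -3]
e^{tB} =
  [exp(-3*t), t*exp(-3*t)]
  [0, exp(-3*t)]

Strategy: write B = P · J · P⁻¹ where J is a Jordan canonical form, so e^{tB} = P · e^{tJ} · P⁻¹, and e^{tJ} can be computed block-by-block.

B has Jordan form
J =
  [-3,  1]
  [ 0, -3]
(up to reordering of blocks).

Per-block formulas:
  For a 2×2 Jordan block J_2(-3): exp(t · J_2(-3)) = e^(-3t)·(I + t·N), where N is the 2×2 nilpotent shift.

After assembling e^{tJ} and conjugating by P, we get:

e^{tB} =
  [exp(-3*t), t*exp(-3*t)]
  [0, exp(-3*t)]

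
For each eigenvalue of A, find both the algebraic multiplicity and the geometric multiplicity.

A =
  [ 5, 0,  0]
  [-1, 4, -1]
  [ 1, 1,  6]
λ = 5: alg = 3, geom = 2

Step 1 — factor the characteristic polynomial to read off the algebraic multiplicities:
  χ_A(x) = (x - 5)^3

Step 2 — compute geometric multiplicities via the rank-nullity identity g(λ) = n − rank(A − λI):
  rank(A − (5)·I) = 1, so dim ker(A − (5)·I) = n − 1 = 2

Summary:
  λ = 5: algebraic multiplicity = 3, geometric multiplicity = 2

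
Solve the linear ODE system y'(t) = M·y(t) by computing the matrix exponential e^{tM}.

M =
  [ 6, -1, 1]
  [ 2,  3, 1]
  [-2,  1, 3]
e^{tM} =
  [2*t*exp(4*t) + exp(4*t), -t*exp(4*t), t*exp(4*t)]
  [2*t*exp(4*t), -t*exp(4*t) + exp(4*t), t*exp(4*t)]
  [-2*t*exp(4*t), t*exp(4*t), -t*exp(4*t) + exp(4*t)]

Strategy: write M = P · J · P⁻¹ where J is a Jordan canonical form, so e^{tM} = P · e^{tJ} · P⁻¹, and e^{tJ} can be computed block-by-block.

M has Jordan form
J =
  [4, 1, 0]
  [0, 4, 0]
  [0, 0, 4]
(up to reordering of blocks).

Per-block formulas:
  For a 2×2 Jordan block J_2(4): exp(t · J_2(4)) = e^(4t)·(I + t·N), where N is the 2×2 nilpotent shift.
  For a 1×1 block at λ = 4: exp(t · [4]) = [e^(4t)].

After assembling e^{tJ} and conjugating by P, we get:

e^{tM} =
  [2*t*exp(4*t) + exp(4*t), -t*exp(4*t), t*exp(4*t)]
  [2*t*exp(4*t), -t*exp(4*t) + exp(4*t), t*exp(4*t)]
  [-2*t*exp(4*t), t*exp(4*t), -t*exp(4*t) + exp(4*t)]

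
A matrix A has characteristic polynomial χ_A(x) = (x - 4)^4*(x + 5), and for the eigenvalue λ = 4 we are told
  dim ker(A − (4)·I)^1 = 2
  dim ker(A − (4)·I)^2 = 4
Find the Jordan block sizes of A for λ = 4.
Block sizes for λ = 4: [2, 2]

From the dimensions of kernels of powers, the number of Jordan blocks of size at least j is d_j − d_{j−1} where d_j = dim ker(N^j) (with d_0 = 0). Computing the differences gives [2, 2].
The number of blocks of size exactly k is (#blocks of size ≥ k) − (#blocks of size ≥ k + 1), so the partition is: 2 block(s) of size 2.
In nonincreasing order the block sizes are [2, 2].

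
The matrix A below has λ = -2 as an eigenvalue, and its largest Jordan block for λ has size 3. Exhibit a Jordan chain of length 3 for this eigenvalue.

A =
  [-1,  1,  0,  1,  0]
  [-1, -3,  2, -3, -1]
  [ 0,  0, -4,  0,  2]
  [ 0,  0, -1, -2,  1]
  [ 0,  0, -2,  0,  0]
A Jordan chain for λ = -2 of length 3:
v_1 = (1, -1, 0, 0, 0)ᵀ
v_2 = (0, 2, -2, -1, -2)ᵀ
v_3 = (0, 0, 1, 0, 0)ᵀ

Let N = A − (-2)·I. We want v_3 with N^3 v_3 = 0 but N^2 v_3 ≠ 0; then v_{j-1} := N · v_j for j = 3, …, 2.

Pick v_3 = (0, 0, 1, 0, 0)ᵀ.
Then v_2 = N · v_3 = (0, 2, -2, -1, -2)ᵀ.
Then v_1 = N · v_2 = (1, -1, 0, 0, 0)ᵀ.

Sanity check: (A − (-2)·I) v_1 = (0, 0, 0, 0, 0)ᵀ = 0. ✓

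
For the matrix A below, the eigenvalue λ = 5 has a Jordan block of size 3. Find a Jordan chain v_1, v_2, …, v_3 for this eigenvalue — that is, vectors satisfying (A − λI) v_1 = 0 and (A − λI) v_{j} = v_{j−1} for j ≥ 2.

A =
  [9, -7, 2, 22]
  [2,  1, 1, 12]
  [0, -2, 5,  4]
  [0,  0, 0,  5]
A Jordan chain for λ = 5 of length 3:
v_1 = (2, 0, -4, 0)ᵀ
v_2 = (4, 2, 0, 0)ᵀ
v_3 = (1, 0, 0, 0)ᵀ

Let N = A − (5)·I. We want v_3 with N^3 v_3 = 0 but N^2 v_3 ≠ 0; then v_{j-1} := N · v_j for j = 3, …, 2.

Pick v_3 = (1, 0, 0, 0)ᵀ.
Then v_2 = N · v_3 = (4, 2, 0, 0)ᵀ.
Then v_1 = N · v_2 = (2, 0, -4, 0)ᵀ.

Sanity check: (A − (5)·I) v_1 = (0, 0, 0, 0)ᵀ = 0. ✓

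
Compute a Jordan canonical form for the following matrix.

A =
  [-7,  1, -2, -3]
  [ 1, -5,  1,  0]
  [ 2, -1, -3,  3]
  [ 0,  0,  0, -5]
J_3(-5) ⊕ J_1(-5)

The characteristic polynomial is
  det(x·I − A) = x^4 + 20*x^3 + 150*x^2 + 500*x + 625 = (x + 5)^4

Eigenvalues and multiplicities (the geometric multiplicity of λ is n − rank(A − λI), which equals the number of Jordan blocks for λ):
  λ = -5: algebraic multiplicity = 4, geometric multiplicity = 2

Determining the block sizes for each eigenvalue:
  λ = -5: with am = 4 and gm = 2, the partition is not yet determined (e.g. several partitions of 4 into 2 parts exist). Let N = A − (-5)·I. Computing rank(N^1) = 2, rank(N^2) = 1, rank(N^3) = 0; the number of blocks of size ≥ j is rank(N^{j−1}) − rank(N^j), giving [2, 1, 1]. So we have 1 block(s) of size 3, 1 block(s) of size 1 → block sizes [3, 1]

Assembling the blocks gives a Jordan form
J =
  [-5,  1,  0,  0]
  [ 0, -5,  1,  0]
  [ 0,  0, -5,  0]
  [ 0,  0,  0, -5]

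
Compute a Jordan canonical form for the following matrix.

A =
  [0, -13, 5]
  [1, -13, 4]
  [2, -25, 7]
J_3(-2)

The characteristic polynomial is
  det(x·I − A) = x^3 + 6*x^2 + 12*x + 8 = (x + 2)^3

Eigenvalues and multiplicities (the geometric multiplicity of λ is n − rank(A − λI), which equals the number of Jordan blocks for λ):
  λ = -2: algebraic multiplicity = 3, geometric multiplicity = 1

Determining the block sizes for each eigenvalue:
  λ = -2: one block (gm = 1), so the single block has size am = 3 → block sizes [3]

Assembling the blocks gives a Jordan form
J =
  [-2,  1,  0]
  [ 0, -2,  1]
  [ 0,  0, -2]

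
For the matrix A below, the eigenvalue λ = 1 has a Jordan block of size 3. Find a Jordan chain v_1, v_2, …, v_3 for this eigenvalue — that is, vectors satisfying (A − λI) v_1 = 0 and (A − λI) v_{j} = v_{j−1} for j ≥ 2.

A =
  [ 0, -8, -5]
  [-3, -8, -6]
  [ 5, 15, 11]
A Jordan chain for λ = 1 of length 3:
v_1 = (5, 15, -25)ᵀ
v_2 = (-8, -9, 15)ᵀ
v_3 = (0, 1, 0)ᵀ

Let N = A − (1)·I. We want v_3 with N^3 v_3 = 0 but N^2 v_3 ≠ 0; then v_{j-1} := N · v_j for j = 3, …, 2.

Pick v_3 = (0, 1, 0)ᵀ.
Then v_2 = N · v_3 = (-8, -9, 15)ᵀ.
Then v_1 = N · v_2 = (5, 15, -25)ᵀ.

Sanity check: (A − (1)·I) v_1 = (0, 0, 0)ᵀ = 0. ✓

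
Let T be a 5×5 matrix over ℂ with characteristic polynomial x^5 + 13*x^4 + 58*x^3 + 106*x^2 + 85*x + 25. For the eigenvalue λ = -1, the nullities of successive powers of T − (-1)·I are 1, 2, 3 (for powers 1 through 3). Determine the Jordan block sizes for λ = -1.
Block sizes for λ = -1: [3]

From the dimensions of kernels of powers, the number of Jordan blocks of size at least j is d_j − d_{j−1} where d_j = dim ker(N^j) (with d_0 = 0). Computing the differences gives [1, 1, 1].
The number of blocks of size exactly k is (#blocks of size ≥ k) − (#blocks of size ≥ k + 1), so the partition is: 1 block(s) of size 3.
In nonincreasing order the block sizes are [3].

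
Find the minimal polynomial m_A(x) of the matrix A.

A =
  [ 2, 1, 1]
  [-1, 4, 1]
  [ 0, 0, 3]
x^2 - 6*x + 9

The characteristic polynomial is χ_A(x) = (x - 3)^3, so the eigenvalues are known. The minimal polynomial is
  m_A(x) = Π_λ (x − λ)^{k_λ}
where k_λ is the size of the *largest* Jordan block for λ (equivalently, the smallest k with (A − λI)^k v = 0 for every generalised eigenvector v of λ).

  λ = 3: largest Jordan block has size 2, contributing (x − 3)^2

So m_A(x) = (x - 3)^2 = x^2 - 6*x + 9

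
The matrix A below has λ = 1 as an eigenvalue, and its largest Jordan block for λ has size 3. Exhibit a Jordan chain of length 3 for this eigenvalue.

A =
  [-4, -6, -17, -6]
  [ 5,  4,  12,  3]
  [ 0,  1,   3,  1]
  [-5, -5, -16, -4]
A Jordan chain for λ = 1 of length 3:
v_1 = (0, -1, 0, 1)ᵀ
v_2 = (1, 2, -1, 0)ᵀ
v_3 = (1, -1, 0, 0)ᵀ

Let N = A − (1)·I. We want v_3 with N^3 v_3 = 0 but N^2 v_3 ≠ 0; then v_{j-1} := N · v_j for j = 3, …, 2.

Pick v_3 = (1, -1, 0, 0)ᵀ.
Then v_2 = N · v_3 = (1, 2, -1, 0)ᵀ.
Then v_1 = N · v_2 = (0, -1, 0, 1)ᵀ.

Sanity check: (A − (1)·I) v_1 = (0, 0, 0, 0)ᵀ = 0. ✓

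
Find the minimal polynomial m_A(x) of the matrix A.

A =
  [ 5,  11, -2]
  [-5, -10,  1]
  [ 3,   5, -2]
x^3 + 7*x^2 + 16*x + 12

The characteristic polynomial is χ_A(x) = (x + 2)^2*(x + 3), so the eigenvalues are known. The minimal polynomial is
  m_A(x) = Π_λ (x − λ)^{k_λ}
where k_λ is the size of the *largest* Jordan block for λ (equivalently, the smallest k with (A − λI)^k v = 0 for every generalised eigenvector v of λ).

  λ = -3: largest Jordan block has size 1, contributing (x + 3)
  λ = -2: largest Jordan block has size 2, contributing (x + 2)^2

So m_A(x) = (x + 2)^2*(x + 3) = x^3 + 7*x^2 + 16*x + 12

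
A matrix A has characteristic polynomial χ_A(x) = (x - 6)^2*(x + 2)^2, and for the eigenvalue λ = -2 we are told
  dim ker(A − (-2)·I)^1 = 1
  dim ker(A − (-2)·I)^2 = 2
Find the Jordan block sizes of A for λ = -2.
Block sizes for λ = -2: [2]

From the dimensions of kernels of powers, the number of Jordan blocks of size at least j is d_j − d_{j−1} where d_j = dim ker(N^j) (with d_0 = 0). Computing the differences gives [1, 1].
The number of blocks of size exactly k is (#blocks of size ≥ k) − (#blocks of size ≥ k + 1), so the partition is: 1 block(s) of size 2.
In nonincreasing order the block sizes are [2].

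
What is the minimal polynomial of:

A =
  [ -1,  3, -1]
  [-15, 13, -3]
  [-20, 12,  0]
x^2 - 8*x + 16

The characteristic polynomial is χ_A(x) = (x - 4)^3, so the eigenvalues are known. The minimal polynomial is
  m_A(x) = Π_λ (x − λ)^{k_λ}
where k_λ is the size of the *largest* Jordan block for λ (equivalently, the smallest k with (A − λI)^k v = 0 for every generalised eigenvector v of λ).

  λ = 4: largest Jordan block has size 2, contributing (x − 4)^2

So m_A(x) = (x - 4)^2 = x^2 - 8*x + 16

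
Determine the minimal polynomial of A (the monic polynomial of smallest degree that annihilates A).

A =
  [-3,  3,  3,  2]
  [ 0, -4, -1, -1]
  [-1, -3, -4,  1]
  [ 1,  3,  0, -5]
x^2 + 8*x + 16

The characteristic polynomial is χ_A(x) = (x + 4)^4, so the eigenvalues are known. The minimal polynomial is
  m_A(x) = Π_λ (x − λ)^{k_λ}
where k_λ is the size of the *largest* Jordan block for λ (equivalently, the smallest k with (A − λI)^k v = 0 for every generalised eigenvector v of λ).

  λ = -4: largest Jordan block has size 2, contributing (x + 4)^2

So m_A(x) = (x + 4)^2 = x^2 + 8*x + 16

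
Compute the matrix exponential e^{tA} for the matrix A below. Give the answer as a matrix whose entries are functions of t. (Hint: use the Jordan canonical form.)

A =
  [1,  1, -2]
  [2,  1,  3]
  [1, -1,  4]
e^{tA} =
  [t^2*exp(2*t)/2 - t*exp(2*t) + exp(2*t), t*exp(2*t), t^2*exp(2*t)/2 - 2*t*exp(2*t)]
  [-t^2*exp(2*t)/2 + 2*t*exp(2*t), -t*exp(2*t) + exp(2*t), -t^2*exp(2*t)/2 + 3*t*exp(2*t)]
  [-t^2*exp(2*t)/2 + t*exp(2*t), -t*exp(2*t), -t^2*exp(2*t)/2 + 2*t*exp(2*t) + exp(2*t)]

Strategy: write A = P · J · P⁻¹ where J is a Jordan canonical form, so e^{tA} = P · e^{tJ} · P⁻¹, and e^{tJ} can be computed block-by-block.

A has Jordan form
J =
  [2, 1, 0]
  [0, 2, 1]
  [0, 0, 2]
(up to reordering of blocks).

Per-block formulas:
  For a 3×3 Jordan block J_3(2): exp(t · J_3(2)) = e^(2t)·(I + t·N + (t^2/2)·N^2), where N is the 3×3 nilpotent shift.

After assembling e^{tJ} and conjugating by P, we get:

e^{tA} =
  [t^2*exp(2*t)/2 - t*exp(2*t) + exp(2*t), t*exp(2*t), t^2*exp(2*t)/2 - 2*t*exp(2*t)]
  [-t^2*exp(2*t)/2 + 2*t*exp(2*t), -t*exp(2*t) + exp(2*t), -t^2*exp(2*t)/2 + 3*t*exp(2*t)]
  [-t^2*exp(2*t)/2 + t*exp(2*t), -t*exp(2*t), -t^2*exp(2*t)/2 + 2*t*exp(2*t) + exp(2*t)]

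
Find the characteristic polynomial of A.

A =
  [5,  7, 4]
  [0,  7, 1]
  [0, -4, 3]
x^3 - 15*x^2 + 75*x - 125

Expanding det(x·I − A) (e.g. by cofactor expansion or by noting that A is similar to its Jordan form J, which has the same characteristic polynomial as A) gives
  χ_A(x) = x^3 - 15*x^2 + 75*x - 125
which factors as (x - 5)^3. The eigenvalues (with algebraic multiplicities) are λ = 5 with multiplicity 3.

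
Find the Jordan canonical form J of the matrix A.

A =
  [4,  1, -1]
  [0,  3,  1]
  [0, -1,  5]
J_2(4) ⊕ J_1(4)

The characteristic polynomial is
  det(x·I − A) = x^3 - 12*x^2 + 48*x - 64 = (x - 4)^3

Eigenvalues and multiplicities (the geometric multiplicity of λ is n − rank(A − λI), which equals the number of Jordan blocks for λ):
  λ = 4: algebraic multiplicity = 3, geometric multiplicity = 2

Determining the block sizes for each eigenvalue:
  λ = 4: 2 blocks summing to 3 forces exactly one block of size 2 and the rest size 1 → block sizes [2, 1]

Assembling the blocks gives a Jordan form
J =
  [4, 1, 0]
  [0, 4, 0]
  [0, 0, 4]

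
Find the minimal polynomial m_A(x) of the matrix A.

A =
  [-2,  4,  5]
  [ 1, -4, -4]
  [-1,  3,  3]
x^3 + 3*x^2 + 3*x + 1

The characteristic polynomial is χ_A(x) = (x + 1)^3, so the eigenvalues are known. The minimal polynomial is
  m_A(x) = Π_λ (x − λ)^{k_λ}
where k_λ is the size of the *largest* Jordan block for λ (equivalently, the smallest k with (A − λI)^k v = 0 for every generalised eigenvector v of λ).

  λ = -1: largest Jordan block has size 3, contributing (x + 1)^3

So m_A(x) = (x + 1)^3 = x^3 + 3*x^2 + 3*x + 1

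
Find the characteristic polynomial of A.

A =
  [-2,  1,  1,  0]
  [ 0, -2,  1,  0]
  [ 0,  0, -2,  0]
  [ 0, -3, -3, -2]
x^4 + 8*x^3 + 24*x^2 + 32*x + 16

Expanding det(x·I − A) (e.g. by cofactor expansion or by noting that A is similar to its Jordan form J, which has the same characteristic polynomial as A) gives
  χ_A(x) = x^4 + 8*x^3 + 24*x^2 + 32*x + 16
which factors as (x + 2)^4. The eigenvalues (with algebraic multiplicities) are λ = -2 with multiplicity 4.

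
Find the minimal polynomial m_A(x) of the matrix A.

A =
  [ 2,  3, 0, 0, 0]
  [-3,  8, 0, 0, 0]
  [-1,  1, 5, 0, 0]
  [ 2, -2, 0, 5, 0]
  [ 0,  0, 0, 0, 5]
x^2 - 10*x + 25

The characteristic polynomial is χ_A(x) = (x - 5)^5, so the eigenvalues are known. The minimal polynomial is
  m_A(x) = Π_λ (x − λ)^{k_λ}
where k_λ is the size of the *largest* Jordan block for λ (equivalently, the smallest k with (A − λI)^k v = 0 for every generalised eigenvector v of λ).

  λ = 5: largest Jordan block has size 2, contributing (x − 5)^2

So m_A(x) = (x - 5)^2 = x^2 - 10*x + 25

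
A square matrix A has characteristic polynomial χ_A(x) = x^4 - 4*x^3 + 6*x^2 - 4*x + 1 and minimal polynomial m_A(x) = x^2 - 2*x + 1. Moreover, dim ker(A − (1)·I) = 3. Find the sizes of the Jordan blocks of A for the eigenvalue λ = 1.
Block sizes for λ = 1: [2, 1, 1]

Step 1 — from the characteristic polynomial, algebraic multiplicity of λ = 1 is 4. From dim ker(A − (1)·I) = 3, there are exactly 3 Jordan blocks for λ = 1.
Step 2 — from the minimal polynomial, the factor (x − 1)^2 tells us the largest block for λ = 1 has size 2.
Step 3 — with total size 4, 3 blocks, and largest block 2, the block sizes (in nonincreasing order) are [2, 1, 1].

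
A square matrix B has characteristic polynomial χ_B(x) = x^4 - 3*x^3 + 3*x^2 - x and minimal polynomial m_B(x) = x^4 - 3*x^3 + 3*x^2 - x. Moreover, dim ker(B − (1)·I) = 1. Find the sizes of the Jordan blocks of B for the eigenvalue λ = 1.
Block sizes for λ = 1: [3]

Step 1 — from the characteristic polynomial, algebraic multiplicity of λ = 1 is 3. From dim ker(B − (1)·I) = 1, there are exactly 1 Jordan blocks for λ = 1.
Step 2 — from the minimal polynomial, the factor (x − 1)^3 tells us the largest block for λ = 1 has size 3.
Step 3 — with total size 3, 1 blocks, and largest block 3, the block sizes (in nonincreasing order) are [3].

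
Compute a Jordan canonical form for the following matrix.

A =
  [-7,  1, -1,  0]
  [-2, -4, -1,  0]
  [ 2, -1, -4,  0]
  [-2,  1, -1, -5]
J_2(-5) ⊕ J_1(-5) ⊕ J_1(-5)

The characteristic polynomial is
  det(x·I − A) = x^4 + 20*x^3 + 150*x^2 + 500*x + 625 = (x + 5)^4

Eigenvalues and multiplicities (the geometric multiplicity of λ is n − rank(A − λI), which equals the number of Jordan blocks for λ):
  λ = -5: algebraic multiplicity = 4, geometric multiplicity = 3

Determining the block sizes for each eigenvalue:
  λ = -5: 3 blocks summing to 4 forces exactly one block of size 2 and the rest size 1 → block sizes [2, 1, 1]

Assembling the blocks gives a Jordan form
J =
  [-5,  1,  0,  0]
  [ 0, -5,  0,  0]
  [ 0,  0, -5,  0]
  [ 0,  0,  0, -5]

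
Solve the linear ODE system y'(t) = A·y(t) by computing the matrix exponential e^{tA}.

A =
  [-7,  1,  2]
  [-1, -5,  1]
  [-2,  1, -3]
e^{tA} =
  [-t^2*exp(-5*t)/2 - 2*t*exp(-5*t) + exp(-5*t), t*exp(-5*t), t^2*exp(-5*t)/2 + 2*t*exp(-5*t)]
  [-t*exp(-5*t), exp(-5*t), t*exp(-5*t)]
  [-t^2*exp(-5*t)/2 - 2*t*exp(-5*t), t*exp(-5*t), t^2*exp(-5*t)/2 + 2*t*exp(-5*t) + exp(-5*t)]

Strategy: write A = P · J · P⁻¹ where J is a Jordan canonical form, so e^{tA} = P · e^{tJ} · P⁻¹, and e^{tJ} can be computed block-by-block.

A has Jordan form
J =
  [-5,  1,  0]
  [ 0, -5,  1]
  [ 0,  0, -5]
(up to reordering of blocks).

Per-block formulas:
  For a 3×3 Jordan block J_3(-5): exp(t · J_3(-5)) = e^(-5t)·(I + t·N + (t^2/2)·N^2), where N is the 3×3 nilpotent shift.

After assembling e^{tJ} and conjugating by P, we get:

e^{tA} =
  [-t^2*exp(-5*t)/2 - 2*t*exp(-5*t) + exp(-5*t), t*exp(-5*t), t^2*exp(-5*t)/2 + 2*t*exp(-5*t)]
  [-t*exp(-5*t), exp(-5*t), t*exp(-5*t)]
  [-t^2*exp(-5*t)/2 - 2*t*exp(-5*t), t*exp(-5*t), t^2*exp(-5*t)/2 + 2*t*exp(-5*t) + exp(-5*t)]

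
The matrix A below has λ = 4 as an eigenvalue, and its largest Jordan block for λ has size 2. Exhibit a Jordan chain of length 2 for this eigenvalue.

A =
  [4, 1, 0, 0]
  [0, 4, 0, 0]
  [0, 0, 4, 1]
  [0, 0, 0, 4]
A Jordan chain for λ = 4 of length 2:
v_1 = (1, 0, 0, 0)ᵀ
v_2 = (0, 1, 0, 0)ᵀ

Let N = A − (4)·I. We want v_2 with N^2 v_2 = 0 but N^1 v_2 ≠ 0; then v_{j-1} := N · v_j for j = 2, …, 2.

Pick v_2 = (0, 1, 0, 0)ᵀ.
Then v_1 = N · v_2 = (1, 0, 0, 0)ᵀ.

Sanity check: (A − (4)·I) v_1 = (0, 0, 0, 0)ᵀ = 0. ✓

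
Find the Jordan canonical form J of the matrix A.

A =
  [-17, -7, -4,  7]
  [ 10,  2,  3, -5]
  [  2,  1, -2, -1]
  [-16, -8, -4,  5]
J_3(-3) ⊕ J_1(-3)

The characteristic polynomial is
  det(x·I − A) = x^4 + 12*x^3 + 54*x^2 + 108*x + 81 = (x + 3)^4

Eigenvalues and multiplicities (the geometric multiplicity of λ is n − rank(A − λI), which equals the number of Jordan blocks for λ):
  λ = -3: algebraic multiplicity = 4, geometric multiplicity = 2

Determining the block sizes for each eigenvalue:
  λ = -3: with am = 4 and gm = 2, the partition is not yet determined (e.g. several partitions of 4 into 2 parts exist). Let N = A − (-3)·I. Computing rank(N^1) = 2, rank(N^2) = 1, rank(N^3) = 0; the number of blocks of size ≥ j is rank(N^{j−1}) − rank(N^j), giving [2, 1, 1]. So we have 1 block(s) of size 3, 1 block(s) of size 1 → block sizes [3, 1]

Assembling the blocks gives a Jordan form
J =
  [-3,  1,  0,  0]
  [ 0, -3,  1,  0]
  [ 0,  0, -3,  0]
  [ 0,  0,  0, -3]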